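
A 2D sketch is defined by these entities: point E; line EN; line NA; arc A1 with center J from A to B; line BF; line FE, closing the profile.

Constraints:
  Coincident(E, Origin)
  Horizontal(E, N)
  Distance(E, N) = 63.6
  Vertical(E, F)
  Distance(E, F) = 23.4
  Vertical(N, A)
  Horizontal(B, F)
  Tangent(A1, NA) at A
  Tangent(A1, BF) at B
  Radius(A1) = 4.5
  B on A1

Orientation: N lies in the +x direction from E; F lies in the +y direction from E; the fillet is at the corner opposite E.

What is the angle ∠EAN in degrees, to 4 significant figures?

73.45°

E is at the origin; EN is horizontal with |EN| = 63.6 and N on the +x side, so N = (63.60, 0.000). E and F share the same x with |EF| = 23.4 and F on the +y side, so F = (0.000, 23.40). The virtual corner opposite E is at (63.60, 23.40). Since A1 is tangent to NA there, JA ⟂ NA and A1 meets BF tangentially, so JB is at right angles to BF, with radius 4.5, so the center J sits 4.5 in from both sides at J = (59.10, 18.90). That places the tangent points at A = (63.60, 18.90) on NA and B = (59.10, 23.40) on BF. Then cos ∠EAN = AE·AN / (|AE||AN|), giving 73.45°.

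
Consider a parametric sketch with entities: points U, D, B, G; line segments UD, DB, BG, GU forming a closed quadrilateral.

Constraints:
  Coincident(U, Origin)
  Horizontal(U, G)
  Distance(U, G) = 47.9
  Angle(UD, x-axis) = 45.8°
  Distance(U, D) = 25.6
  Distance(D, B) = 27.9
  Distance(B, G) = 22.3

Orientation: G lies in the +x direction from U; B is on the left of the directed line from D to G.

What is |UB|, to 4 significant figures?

50.60

Checks: |DB| = 27.90 ✓; |BG| = 22.30 ✓.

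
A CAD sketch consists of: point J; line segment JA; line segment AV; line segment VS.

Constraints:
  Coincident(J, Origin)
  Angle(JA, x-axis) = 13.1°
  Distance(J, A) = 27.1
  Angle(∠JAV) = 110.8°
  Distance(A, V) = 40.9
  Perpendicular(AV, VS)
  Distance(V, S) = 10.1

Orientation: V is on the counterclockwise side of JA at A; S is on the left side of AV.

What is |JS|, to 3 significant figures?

52.8

J is at the origin; JA runs at 13.1° with length 27.1, so A = 27.1·(cos 13.1°, sin 13.1°) = (26.4, 6.14). ∠JAV = 110.8°, so AV runs at 13.1° + (180° − 110.8°) = 82.3° from the x-axis; with |AV| = 40.9, V = A + 40.9·(cos 82.3°, sin 82.3°) = (31.9, 46.7). AV ⟂ VS; with |VS| = 10.1 on the left of AV, S = V + 10.1·(-0.991, 0.134) = (21.9, 48.0). Then |JS| = |S − J| = 52.8.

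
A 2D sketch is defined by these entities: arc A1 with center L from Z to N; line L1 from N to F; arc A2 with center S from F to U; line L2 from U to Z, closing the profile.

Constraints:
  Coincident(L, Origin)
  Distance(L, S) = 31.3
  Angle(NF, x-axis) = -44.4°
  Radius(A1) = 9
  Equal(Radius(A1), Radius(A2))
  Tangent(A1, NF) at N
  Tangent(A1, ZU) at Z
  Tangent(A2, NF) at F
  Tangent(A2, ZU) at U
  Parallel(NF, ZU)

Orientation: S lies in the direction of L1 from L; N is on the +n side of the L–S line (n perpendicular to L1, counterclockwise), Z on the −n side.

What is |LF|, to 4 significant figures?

32.57

The slot axis is L1's direction at -44.4°, so u = (cos -44.4°, sin -44.4°) = (0.7145, -0.6997) and n = (−sin -44.4°, cos -44.4°) = (0.6997, 0.7145). L is at the origin and S lies 31.3 along u from L, so S = 31.3·u = (22.36, -21.90). Tangency of A1 to both parallel lines with radius 9.0 puts N and Z at L ± 9.0·n: N = (6.297, 6.430), Z = (-6.297, -6.430). Equal radii place F and U the same way about S: F = S + 9.0·n = (28.66, -15.47), U = S − 9.0·n = (16.07, -28.33). Then |LF| = |F − L| = 32.57.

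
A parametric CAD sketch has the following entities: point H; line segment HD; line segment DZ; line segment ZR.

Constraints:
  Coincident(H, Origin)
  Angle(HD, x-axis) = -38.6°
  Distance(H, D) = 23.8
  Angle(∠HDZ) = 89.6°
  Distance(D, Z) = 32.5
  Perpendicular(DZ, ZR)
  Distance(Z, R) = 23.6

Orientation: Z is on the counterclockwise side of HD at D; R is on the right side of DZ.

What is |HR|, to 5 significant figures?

57.378

∠HDZ = 89.6°, so DZ runs at -38.6° + (180° − 89.6°) = 51.800° from the x-axis; with |DZ| = 32.5, Z = D + 32.5·(cos 51.800°, sin 51.800°) = (38.698, 10.692). DZ is perpendicular to ZR; with |ZR| = 23.6 on the right of DZ, R = Z + 23.6·(0.78586, -0.61841) = (57.245, -3.9024). Then |HR| = |R − H| = 57.378.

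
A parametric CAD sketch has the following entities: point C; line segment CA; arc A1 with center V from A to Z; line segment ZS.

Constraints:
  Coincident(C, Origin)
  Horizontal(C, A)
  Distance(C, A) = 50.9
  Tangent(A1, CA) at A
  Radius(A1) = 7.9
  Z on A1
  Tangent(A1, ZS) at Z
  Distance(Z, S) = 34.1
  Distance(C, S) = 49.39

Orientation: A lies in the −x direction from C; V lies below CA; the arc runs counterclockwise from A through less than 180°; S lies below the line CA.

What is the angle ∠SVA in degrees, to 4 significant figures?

147.7°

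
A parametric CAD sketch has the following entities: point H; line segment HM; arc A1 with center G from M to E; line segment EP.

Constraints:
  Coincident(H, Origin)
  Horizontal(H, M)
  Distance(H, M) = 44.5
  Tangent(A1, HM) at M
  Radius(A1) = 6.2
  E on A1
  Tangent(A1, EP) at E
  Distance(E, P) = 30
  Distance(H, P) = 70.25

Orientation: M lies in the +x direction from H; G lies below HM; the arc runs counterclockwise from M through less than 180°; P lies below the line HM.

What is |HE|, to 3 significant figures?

41.9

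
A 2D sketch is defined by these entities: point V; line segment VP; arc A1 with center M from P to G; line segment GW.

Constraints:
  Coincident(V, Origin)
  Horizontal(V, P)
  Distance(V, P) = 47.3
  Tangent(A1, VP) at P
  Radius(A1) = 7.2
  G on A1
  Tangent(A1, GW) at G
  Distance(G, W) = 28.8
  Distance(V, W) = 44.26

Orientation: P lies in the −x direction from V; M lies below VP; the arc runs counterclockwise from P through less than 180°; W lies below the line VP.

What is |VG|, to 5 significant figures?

53.612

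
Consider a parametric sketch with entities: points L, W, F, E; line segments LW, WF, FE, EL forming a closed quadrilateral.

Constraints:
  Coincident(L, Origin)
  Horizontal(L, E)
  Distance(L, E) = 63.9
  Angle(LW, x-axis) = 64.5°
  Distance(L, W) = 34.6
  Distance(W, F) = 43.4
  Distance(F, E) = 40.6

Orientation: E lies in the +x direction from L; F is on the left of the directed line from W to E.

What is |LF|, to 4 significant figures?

69.99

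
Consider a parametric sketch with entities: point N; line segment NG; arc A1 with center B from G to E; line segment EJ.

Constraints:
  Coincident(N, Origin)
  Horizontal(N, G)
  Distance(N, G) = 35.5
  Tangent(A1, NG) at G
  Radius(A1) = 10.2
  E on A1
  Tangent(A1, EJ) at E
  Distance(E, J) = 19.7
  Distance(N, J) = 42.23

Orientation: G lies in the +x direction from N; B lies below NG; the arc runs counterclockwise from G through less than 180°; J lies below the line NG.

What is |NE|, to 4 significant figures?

28.01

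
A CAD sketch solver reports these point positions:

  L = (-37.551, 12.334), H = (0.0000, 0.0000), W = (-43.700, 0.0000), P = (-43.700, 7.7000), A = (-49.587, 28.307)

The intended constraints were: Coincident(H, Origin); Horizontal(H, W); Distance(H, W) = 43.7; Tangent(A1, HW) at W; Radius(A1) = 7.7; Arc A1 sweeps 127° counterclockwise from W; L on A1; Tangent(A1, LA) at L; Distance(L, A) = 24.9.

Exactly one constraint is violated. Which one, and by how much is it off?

Distance(L, A) = 24.9 — off by 4.90.

H = (0.00, 0.00) ✓; H.y = 0.00, W.y = 0.00 ✓; |HW| = 43.70 ✓; ∠(PW, WH) = 90.00° ✓; |PW| = 7.700 ✓; bearing(P→L) − bearing(P→W) = 127.0° ✓; |PL| = 7.700 ✓; ∠(PL, LA) = 90.00° ✓; |LA| = 20.00 ✗.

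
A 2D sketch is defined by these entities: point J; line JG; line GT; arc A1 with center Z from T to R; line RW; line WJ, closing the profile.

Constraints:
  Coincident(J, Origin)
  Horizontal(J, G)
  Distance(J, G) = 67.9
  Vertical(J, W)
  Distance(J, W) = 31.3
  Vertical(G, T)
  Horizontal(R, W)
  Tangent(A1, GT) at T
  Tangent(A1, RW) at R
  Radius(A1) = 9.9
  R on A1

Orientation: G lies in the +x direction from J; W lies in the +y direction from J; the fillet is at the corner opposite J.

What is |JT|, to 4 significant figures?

71.19

J is at the origin; J and G share the same y with |JG| = 67.9 and G on the +x side, so G = (67.90, 0.000). JW is vertical with |JW| = 31.3 and W on the +y side, so W = (0.000, 31.30). The virtual corner opposite J is at (67.90, 31.30). Since A1 is tangent to GT there, ZT ⟂ GT and A1 meets RW tangentially, so ZR is at right angles to RW, with radius 9.9, so the center Z sits 9.9 in from both sides at Z = (58.00, 21.40). That places the tangent points at T = (67.90, 21.40) on GT and R = (58.00, 31.30) on RW. Then |JT| = |T − J| = 71.19.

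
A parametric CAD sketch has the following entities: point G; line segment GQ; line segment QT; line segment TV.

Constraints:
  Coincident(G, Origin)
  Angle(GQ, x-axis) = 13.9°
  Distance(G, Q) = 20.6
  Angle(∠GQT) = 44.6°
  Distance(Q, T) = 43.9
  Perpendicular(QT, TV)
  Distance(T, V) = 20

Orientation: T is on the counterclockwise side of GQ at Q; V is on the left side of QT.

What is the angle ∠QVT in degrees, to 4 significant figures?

65.51°

G is at the origin; GQ runs at 13.9° with length 20.6, so Q = 20.6·(cos 13.9°, sin 13.9°) = (20.00, 4.949). ∠GQT = 44.6°, so QT runs at 13.9° + (180° − 44.6°) = 149.3° from the x-axis; with |QT| = 43.9, T = Q + 43.9·(cos 149.3°, sin 149.3°) = (-17.75, 27.36). The perpendicularity gives TV at right angles to QT; with |TV| = 20.0 on the left of QT, V = T + 20.0·(-0.5105, -0.8599) = (-27.96, 10.16). Then cos ∠QVT = VQ·VT / (|VQ||VT|), giving 65.51°.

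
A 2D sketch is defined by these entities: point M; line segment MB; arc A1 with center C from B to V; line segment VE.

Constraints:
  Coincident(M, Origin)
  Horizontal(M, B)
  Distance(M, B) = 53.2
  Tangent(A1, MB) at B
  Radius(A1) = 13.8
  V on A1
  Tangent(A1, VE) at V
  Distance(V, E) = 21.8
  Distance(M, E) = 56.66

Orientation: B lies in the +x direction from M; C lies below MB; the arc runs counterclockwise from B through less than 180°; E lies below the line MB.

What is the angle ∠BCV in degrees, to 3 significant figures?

98.1°

M is at the origin; MB is horizontal with |MB| = 53.2 and B on the +x side, so B = (53.2, 0.00). Tangency of A1 to MB means the radius CB is perpendicular to MB, so C = B + (0, -13.8) = (53.2, -13.8). Since CV ⟂ VE (tangency), |CE| = √(13.8² + 21.8²) = 25.8 regardless of where V sits on A1. So E lies on both circle(M, 56.66) and circle(C, 25.8); the below-MB intersection is E = (42.6, -37.3). V is the foot of the tangent from E: V = (39.5, -15.8).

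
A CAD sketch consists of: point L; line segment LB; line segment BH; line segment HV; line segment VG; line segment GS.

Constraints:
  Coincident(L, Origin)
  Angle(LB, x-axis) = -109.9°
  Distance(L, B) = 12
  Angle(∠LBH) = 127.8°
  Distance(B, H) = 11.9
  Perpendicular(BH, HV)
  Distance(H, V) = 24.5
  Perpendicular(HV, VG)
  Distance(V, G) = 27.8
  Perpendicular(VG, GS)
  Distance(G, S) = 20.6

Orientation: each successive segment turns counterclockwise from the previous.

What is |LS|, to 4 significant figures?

10.21

The perpendicularity gives VG at right angles to HV, so VG runs at 122.3°; with |VG| = 27.8, G = (8.128, 15.25). VG ⟂ GS, so GS runs at -147.7°; with |GS| = 20.6, S = (-9.284, 4.240). Then |LS| = |S − L| = 10.21.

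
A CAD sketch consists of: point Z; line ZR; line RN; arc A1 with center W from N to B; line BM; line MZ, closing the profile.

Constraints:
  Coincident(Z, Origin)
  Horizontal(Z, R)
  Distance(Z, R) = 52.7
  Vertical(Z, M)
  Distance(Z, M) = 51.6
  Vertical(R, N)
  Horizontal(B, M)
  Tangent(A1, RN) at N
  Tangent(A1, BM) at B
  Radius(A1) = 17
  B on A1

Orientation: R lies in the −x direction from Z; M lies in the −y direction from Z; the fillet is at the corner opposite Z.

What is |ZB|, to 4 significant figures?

62.75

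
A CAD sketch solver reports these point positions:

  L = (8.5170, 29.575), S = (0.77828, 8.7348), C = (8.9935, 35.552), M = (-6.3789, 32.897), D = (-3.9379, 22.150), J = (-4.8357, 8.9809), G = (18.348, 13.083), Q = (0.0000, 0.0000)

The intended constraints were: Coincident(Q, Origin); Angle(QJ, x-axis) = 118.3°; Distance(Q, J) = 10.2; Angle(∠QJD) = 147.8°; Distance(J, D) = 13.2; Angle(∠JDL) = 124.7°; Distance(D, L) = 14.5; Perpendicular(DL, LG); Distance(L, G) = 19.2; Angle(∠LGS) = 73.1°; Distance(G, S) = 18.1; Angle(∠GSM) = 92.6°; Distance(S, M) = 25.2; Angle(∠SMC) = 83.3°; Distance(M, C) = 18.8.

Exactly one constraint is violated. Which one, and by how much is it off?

Distance(M, C) = 18.8 — off by 3.20.

Q = (0.00, 0.00) ✓; QJ at 118.3° ✓; |QJ| = 10.20 ✓; ∠QJD = 147.8° ✓; |JD| = 13.20 ✓; ∠JDL = 124.7° ✓; |DL| = 14.50 ✓; ∠(DL, LG) = 90.00° ✓; |LG| = 19.20 ✓; ∠LGS = 73.10° ✓; |GS| = 18.10 ✓; ∠GSM = 92.60° ✓; |SM| = 25.20 ✓; ∠SMC = 83.30° ✓; |MC| = 15.60 ✗.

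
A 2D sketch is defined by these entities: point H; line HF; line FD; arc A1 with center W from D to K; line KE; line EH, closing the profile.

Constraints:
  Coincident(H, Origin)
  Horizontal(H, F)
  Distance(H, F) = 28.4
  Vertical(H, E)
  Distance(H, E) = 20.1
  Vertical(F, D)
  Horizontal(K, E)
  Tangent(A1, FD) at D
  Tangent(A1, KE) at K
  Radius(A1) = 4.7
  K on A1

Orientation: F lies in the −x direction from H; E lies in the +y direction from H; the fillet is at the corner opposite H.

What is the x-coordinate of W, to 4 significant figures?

-23.70

H is at the origin; HF is horizontal with |HF| = 28.4 and F on the −x side, so F = (-28.40, 0.000). H and E share the same x with |HE| = 20.1 and E on the +y side, so E = (0.000, 20.10). The virtual corner opposite H is at (-28.40, 20.10). A1 meets FD tangentially, so WD is at right angles to FD and A1 meets KE tangentially, so WK is at right angles to KE, with radius 4.7, so the center W sits 4.7 in from both sides at W = (-23.70, 15.40). So W.x = -23.70.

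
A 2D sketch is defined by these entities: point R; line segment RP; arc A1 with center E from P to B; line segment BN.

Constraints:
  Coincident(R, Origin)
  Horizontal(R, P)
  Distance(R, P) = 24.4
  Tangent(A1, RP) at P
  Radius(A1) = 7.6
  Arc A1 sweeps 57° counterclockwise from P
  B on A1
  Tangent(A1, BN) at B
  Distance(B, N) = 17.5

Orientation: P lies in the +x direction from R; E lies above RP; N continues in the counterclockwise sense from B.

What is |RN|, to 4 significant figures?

44.20

R is at the origin; RP is horizontal with |RP| = 24.4 and P on the +x side, so P = (24.40, 0.000). Tangency of A1 to RP means the radius EP is perpendicular to RP, so E = P + (0, 7.6) = (24.40, 7.600). On A1, P sits at bearing -90° from E; a 57° counterclockwise sweep puts B at bearing -33°, so B = E + 7.6·(cos -33°, sin -33°) = (30.77, 3.461). A1 meets BN tangentially, so EB is at right angles to BN, so BN runs along (−sin -33°, cos -33°); with |BN| = 17.5, N = (40.31, 18.14). Then |RN| = |N − R| = 44.20.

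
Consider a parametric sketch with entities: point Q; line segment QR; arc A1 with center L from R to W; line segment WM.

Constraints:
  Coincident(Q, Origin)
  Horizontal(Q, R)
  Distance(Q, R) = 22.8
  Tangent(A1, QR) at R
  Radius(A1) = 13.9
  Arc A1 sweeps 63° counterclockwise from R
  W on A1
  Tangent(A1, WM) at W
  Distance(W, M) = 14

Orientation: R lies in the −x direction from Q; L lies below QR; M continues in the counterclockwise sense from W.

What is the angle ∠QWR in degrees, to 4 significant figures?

19.33°

A1 meets QR tangentially, so LR is at right angles to QR, so L = R + (0, -13.9) = (-22.80, -13.90). On A1, R sits at bearing 90° from L; a 63° counterclockwise sweep puts W at bearing 153°, so W = L + 13.9·(cos 153°, sin 153°) = (-35.18, -7.590). Then cos ∠QWR = WQ·WR / (|WQ||WR|), giving 19.33°.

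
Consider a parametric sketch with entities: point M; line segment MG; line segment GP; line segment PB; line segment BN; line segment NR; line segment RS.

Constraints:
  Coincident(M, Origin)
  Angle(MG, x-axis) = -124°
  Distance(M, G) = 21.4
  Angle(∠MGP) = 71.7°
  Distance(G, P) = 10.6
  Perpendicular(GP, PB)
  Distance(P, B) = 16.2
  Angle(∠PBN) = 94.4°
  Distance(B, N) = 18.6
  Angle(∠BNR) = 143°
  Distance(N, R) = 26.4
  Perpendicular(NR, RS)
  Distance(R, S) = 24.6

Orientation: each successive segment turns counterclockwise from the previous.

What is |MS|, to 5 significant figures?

44.453

M is at the origin; MG runs at -124.0° with length 21.4, so G = (-11.967, -17.741). ∠MGP = 71.7° gives GP at -15.700° from the x-axis; with |GP| = 10.6, P = (-1.7622, -20.610). The perpendicularity gives PB at right angles to GP, so PB runs at 74.300°; with |PB| = 16.2, B = (2.6215, -5.0142). ∠PBN = 94.4° gives BN at 159.90° from the x-axis; with |BN| = 18.6, N = (-14.846, 1.3779). ∠BNR = 143.0° gives NR at -163.10° from the x-axis; with |NR| = 26.4, R = (-40.106, -6.2966). The perpendicularity gives RS at right angles to NR, so RS runs at -73.100°; with |RS| = 24.6, S = (-32.954, -29.834). Then |MS| = |S − M| = 44.453.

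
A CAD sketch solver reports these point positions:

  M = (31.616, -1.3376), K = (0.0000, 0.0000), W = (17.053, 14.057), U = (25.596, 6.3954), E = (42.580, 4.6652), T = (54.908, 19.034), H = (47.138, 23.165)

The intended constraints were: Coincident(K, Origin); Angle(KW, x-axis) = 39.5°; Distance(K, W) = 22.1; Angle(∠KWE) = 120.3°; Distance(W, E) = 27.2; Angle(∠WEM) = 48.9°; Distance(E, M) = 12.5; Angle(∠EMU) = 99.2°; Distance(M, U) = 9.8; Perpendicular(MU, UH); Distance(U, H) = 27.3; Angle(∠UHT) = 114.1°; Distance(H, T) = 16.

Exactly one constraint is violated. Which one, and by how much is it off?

Distance(H, T) = 16 — off by 7.20.

K = (0.00, 0.00) ✓; KW at 39.50° ✓; |KW| = 22.10 ✓; ∠KWE = 120.3° ✓; |WE| = 27.20 ✓; ∠WEM = 48.90° ✓; |EM| = 12.50 ✓; ∠EMU = 99.20° ✓; |MU| = 9.800 ✓; ∠(MU, UH) = 90.00° ✓; |UH| = 27.30 ✓; ∠UHT = 114.1° ✓; |HT| = 8.800 ✗.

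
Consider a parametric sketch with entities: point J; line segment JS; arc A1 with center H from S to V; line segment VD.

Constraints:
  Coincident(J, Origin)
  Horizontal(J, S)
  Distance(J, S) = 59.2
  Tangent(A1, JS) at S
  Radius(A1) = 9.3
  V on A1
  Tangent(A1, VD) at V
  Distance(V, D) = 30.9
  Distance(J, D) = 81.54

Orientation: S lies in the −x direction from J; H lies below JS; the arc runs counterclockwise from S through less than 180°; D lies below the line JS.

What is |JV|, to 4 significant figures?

68.96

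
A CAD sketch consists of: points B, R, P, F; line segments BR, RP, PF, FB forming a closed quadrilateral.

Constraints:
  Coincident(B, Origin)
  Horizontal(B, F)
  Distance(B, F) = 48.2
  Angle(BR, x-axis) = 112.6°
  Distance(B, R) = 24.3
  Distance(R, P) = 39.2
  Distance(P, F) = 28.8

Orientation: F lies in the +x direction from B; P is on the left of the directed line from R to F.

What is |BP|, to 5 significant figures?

37.213

B is at the origin; B and F share the same y with |BF| = 48.2 and F in +x, so F = (48.2, 0). BR runs at 112.6° with |BR| = 24.3, so R = (-9.3384, 22.434). P is determined by |RP| = 39.2 and |PF| = 28.8 together: it lies at the intersection of circle(R, 39.2) and circle(F, 28.8). With |RF| = 61.757, the foot of the radical line on RF is 36.604 from R and the perpendicular offset is √(39.2² − 36.604²) = 14.027. Taking the left-of-RF solution: P = (29.861, 22.206).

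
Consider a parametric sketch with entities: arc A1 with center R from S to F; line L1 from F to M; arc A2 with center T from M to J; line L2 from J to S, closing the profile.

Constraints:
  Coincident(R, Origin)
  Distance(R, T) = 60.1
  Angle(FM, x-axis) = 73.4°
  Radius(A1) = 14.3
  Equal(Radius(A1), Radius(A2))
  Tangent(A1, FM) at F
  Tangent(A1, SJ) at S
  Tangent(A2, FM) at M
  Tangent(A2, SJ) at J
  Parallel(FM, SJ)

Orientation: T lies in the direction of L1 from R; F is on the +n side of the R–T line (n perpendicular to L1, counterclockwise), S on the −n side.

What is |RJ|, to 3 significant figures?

61.8

The slot axis is L1's direction at 73.4°, so u = (cos 73.4°, sin 73.4°) = (0.286, 0.958) and n = (−sin 73.4°, cos 73.4°) = (-0.958, 0.286). R is at the origin and T lies 60.1 along u from R, so T = 60.1·u = (17.2, 57.6). Tangency of A1 to both parallel lines with radius 14.3 puts F and S at R ± 14.3·n: F = (-13.7, 4.09), S = (13.7, -4.09). Equal radii place M and J the same way about T: M = T + 14.3·n = (3.47, 61.7), J = T − 14.3·n = (30.9, 53.5). Then |RJ| = |J − R| = 61.8.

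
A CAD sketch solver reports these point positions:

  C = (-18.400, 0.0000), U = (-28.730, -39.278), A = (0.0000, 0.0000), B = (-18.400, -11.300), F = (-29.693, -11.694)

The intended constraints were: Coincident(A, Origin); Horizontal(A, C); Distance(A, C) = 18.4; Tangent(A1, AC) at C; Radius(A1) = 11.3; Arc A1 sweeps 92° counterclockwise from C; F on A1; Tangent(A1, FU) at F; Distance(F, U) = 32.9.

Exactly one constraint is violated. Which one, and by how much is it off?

Distance(F, U) = 32.9 — off by 5.30.

A = (0.00, 0.00) ✓; A.y = 0.00, C.y = 0.00 ✓; |AC| = 18.40 ✓; ∠(BC, CA) = 90.00° ✓; |BC| = 11.30 ✓; bearing(B→F) − bearing(B→C) = 92.00° ✓; |BF| = 11.30 ✓; ∠(BF, FU) = 90.00° ✓; |FU| = 27.60 ✗.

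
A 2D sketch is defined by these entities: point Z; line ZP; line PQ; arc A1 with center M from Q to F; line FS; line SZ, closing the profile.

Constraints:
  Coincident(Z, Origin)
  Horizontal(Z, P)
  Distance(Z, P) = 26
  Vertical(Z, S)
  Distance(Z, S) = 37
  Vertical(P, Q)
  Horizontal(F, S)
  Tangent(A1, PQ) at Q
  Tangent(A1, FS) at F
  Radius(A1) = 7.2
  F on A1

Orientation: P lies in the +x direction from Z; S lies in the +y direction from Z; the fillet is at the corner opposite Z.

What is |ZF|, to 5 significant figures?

41.502

The virtual corner opposite Z is at (26.000, 37.000). A1 meets PQ tangentially, so MQ is at right angles to PQ and A1 meets FS tangentially, so MF is at right angles to FS, with radius 7.2, so the center M sits 7.2 in from both sides at M = (18.800, 29.800). That places the tangent points at Q = (26.000, 29.800) on PQ and F = (18.800, 37.000) on FS. Then |ZF| = |F − Z| = 41.502.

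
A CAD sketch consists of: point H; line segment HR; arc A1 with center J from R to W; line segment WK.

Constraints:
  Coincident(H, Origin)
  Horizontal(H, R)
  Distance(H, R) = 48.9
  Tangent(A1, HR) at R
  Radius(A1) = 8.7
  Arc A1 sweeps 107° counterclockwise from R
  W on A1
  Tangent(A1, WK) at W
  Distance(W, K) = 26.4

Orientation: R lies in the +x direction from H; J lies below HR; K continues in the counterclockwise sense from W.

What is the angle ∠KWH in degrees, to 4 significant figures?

122.5°

On A1, R sits at bearing 90° from J; a 107° counterclockwise sweep puts W at bearing 197°, so W = J + 8.7·(cos 197°, sin 197°) = (40.58, -11.24). Since A1 is tangent to WK there, JW ⟂ WK, so WK runs along (−sin 197°, cos 197°); with |WK| = 26.4, K = (48.30, -36.49). Then cos ∠KWH = WK·WH / (|WK||WH|), giving 122.5°.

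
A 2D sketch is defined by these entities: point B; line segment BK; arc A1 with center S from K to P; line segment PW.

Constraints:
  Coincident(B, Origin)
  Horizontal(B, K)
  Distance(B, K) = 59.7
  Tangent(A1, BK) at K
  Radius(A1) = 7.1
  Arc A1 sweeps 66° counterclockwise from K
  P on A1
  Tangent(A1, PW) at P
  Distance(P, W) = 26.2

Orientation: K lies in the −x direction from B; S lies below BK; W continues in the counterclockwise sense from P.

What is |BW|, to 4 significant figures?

81.84

On A1, K sits at bearing 90° from S; a 66° counterclockwise sweep puts P at bearing 156°, so P = S + 7.1·(cos 156°, sin 156°) = (-66.19, -4.212). The tangent condition forces SP to be normal to PW, so PW runs along (−sin 156°, cos 156°); with |PW| = 26.2, W = (-76.84, -28.15). Then |BW| = |W − B| = 81.84.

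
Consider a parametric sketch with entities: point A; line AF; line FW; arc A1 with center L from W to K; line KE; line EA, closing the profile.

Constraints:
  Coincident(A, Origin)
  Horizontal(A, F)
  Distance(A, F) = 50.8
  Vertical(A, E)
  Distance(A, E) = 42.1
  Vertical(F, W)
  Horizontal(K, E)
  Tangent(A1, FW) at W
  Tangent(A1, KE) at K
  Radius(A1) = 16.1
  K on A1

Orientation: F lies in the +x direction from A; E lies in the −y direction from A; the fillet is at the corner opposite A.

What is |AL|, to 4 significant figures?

43.36

A is at the origin; AF is horizontal with |AF| = 50.8 and F on the +x side, so F = (50.80, 0.000). AE is vertical with |AE| = 42.1 and E on the −y side, so E = (0.000, -42.10). The virtual corner opposite A is at (50.80, -42.10). Tangency of A1 to FW means the radius LW is perpendicular to FW and tangency of A1 to KE means the radius LK is perpendicular to KE, with radius 16.1, so the center L sits 16.1 in from both sides at L = (34.70, -26.00). Then |AL| = |L − A| = 43.36.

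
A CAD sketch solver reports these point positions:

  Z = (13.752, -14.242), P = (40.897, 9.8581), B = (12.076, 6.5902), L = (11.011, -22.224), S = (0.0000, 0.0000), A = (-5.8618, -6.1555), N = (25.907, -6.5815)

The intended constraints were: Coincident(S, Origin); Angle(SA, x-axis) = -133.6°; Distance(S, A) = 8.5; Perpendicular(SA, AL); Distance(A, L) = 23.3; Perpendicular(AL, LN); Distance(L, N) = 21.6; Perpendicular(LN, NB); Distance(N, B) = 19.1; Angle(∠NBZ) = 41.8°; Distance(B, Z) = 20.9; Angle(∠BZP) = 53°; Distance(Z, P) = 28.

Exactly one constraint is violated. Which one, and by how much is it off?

Distance(Z, P) = 28 — off by 8.30.

S = (0.00, 0.00) ✓; SA at -133.6° ✓; |SA| = 8.500 ✓; ∠(SA, AL) = 90.00° ✓; |AL| = 23.30 ✓; ∠(AL, LN) = 90.00° ✓; |LN| = 21.60 ✓; ∠(LN, NB) = 90.00° ✓; |NB| = 19.10 ✓; ∠NBZ = 41.80° ✓; |BZ| = 20.90 ✓; ∠BZP = 53.00° ✓; |ZP| = 36.30 ✗.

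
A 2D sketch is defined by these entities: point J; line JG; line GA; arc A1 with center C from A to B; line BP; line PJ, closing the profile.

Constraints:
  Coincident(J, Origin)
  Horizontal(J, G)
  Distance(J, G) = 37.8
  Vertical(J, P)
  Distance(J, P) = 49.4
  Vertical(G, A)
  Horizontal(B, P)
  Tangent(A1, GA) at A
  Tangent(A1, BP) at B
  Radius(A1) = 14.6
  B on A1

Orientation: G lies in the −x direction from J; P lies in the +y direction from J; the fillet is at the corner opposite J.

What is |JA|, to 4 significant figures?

51.38

J is at the origin; J and G share the same y with |JG| = 37.8 and G on the −x side, so G = (-37.80, 0.000). JP is vertical with |JP| = 49.4 and P on the +y side, so P = (0.000, 49.40). The virtual corner opposite J is at (-37.80, 49.40). Since A1 is tangent to GA there, CA ⟂ GA and tangency of A1 to BP means the radius CB is perpendicular to BP, with radius 14.6, so the center C sits 14.6 in from both sides at C = (-23.20, 34.80). That places the tangent points at A = (-37.80, 34.80) on GA and B = (-23.20, 49.40) on BP. Then |JA| = |A − J| = 51.38.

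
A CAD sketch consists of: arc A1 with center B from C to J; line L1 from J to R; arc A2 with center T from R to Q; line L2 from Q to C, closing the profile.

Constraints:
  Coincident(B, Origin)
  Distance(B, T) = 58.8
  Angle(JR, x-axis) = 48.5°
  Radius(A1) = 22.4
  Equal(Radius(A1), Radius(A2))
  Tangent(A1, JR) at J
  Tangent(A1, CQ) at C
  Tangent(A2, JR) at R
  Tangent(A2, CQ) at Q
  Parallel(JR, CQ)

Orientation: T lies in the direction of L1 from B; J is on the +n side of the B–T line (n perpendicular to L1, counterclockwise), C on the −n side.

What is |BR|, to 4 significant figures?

62.92

The slot axis is L1's direction at 48.5°, so u = (cos 48.5°, sin 48.5°) = (0.6626, 0.7490) and n = (−sin 48.5°, cos 48.5°) = (-0.7490, 0.6626). B is at the origin and T lies 58.8 along u from B, so T = 58.8·u = (38.96, 44.04). Tangency of A1 to both parallel lines with radius 22.4 puts J and C at B ± 22.4·n: J = (-16.78, 14.84), C = (16.78, -14.84). Equal radii place R and Q the same way about T: R = T + 22.4·n = (22.19, 58.88), Q = T − 22.4·n = (55.74, 29.20). Then |BR| = |R − B| = 62.92.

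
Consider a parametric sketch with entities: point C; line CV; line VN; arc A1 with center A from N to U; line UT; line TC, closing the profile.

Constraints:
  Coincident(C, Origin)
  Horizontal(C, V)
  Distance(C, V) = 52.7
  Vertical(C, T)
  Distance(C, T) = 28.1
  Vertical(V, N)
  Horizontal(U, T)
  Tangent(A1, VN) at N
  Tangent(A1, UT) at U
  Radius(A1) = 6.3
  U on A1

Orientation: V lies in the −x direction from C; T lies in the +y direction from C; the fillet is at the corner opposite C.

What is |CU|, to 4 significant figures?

54.25

C is at the origin; CV is horizontal with |CV| = 52.7 and V on the −x side, so V = (-52.70, 0.000). C and T share the same x with |CT| = 28.1 and T on the +y side, so T = (0.000, 28.10). The virtual corner opposite C is at (-52.70, 28.10). A1 meets VN tangentially, so AN is at right angles to VN and A1 meets UT tangentially, so AU is at right angles to UT, with radius 6.3, so the center A sits 6.3 in from both sides at A = (-46.40, 21.80). That places the tangent points at N = (-52.70, 21.80) on VN and U = (-46.40, 28.10) on UT. Then |CU| = |U − C| = 54.25.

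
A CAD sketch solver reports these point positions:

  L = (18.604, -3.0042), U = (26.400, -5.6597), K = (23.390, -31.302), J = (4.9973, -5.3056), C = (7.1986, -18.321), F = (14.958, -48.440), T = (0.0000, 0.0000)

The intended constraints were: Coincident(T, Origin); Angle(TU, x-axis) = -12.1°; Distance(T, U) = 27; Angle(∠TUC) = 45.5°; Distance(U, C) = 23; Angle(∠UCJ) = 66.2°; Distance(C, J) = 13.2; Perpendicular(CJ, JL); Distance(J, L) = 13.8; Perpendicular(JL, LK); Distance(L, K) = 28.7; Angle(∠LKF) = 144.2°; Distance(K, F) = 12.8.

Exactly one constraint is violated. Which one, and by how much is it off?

Distance(K, F) = 12.8 — off by 6.30.

T = (0.00, 0.00) ✓; TU at -12.10° ✓; |TU| = 27.00 ✓; ∠TUC = 45.50° ✓; |UC| = 23.00 ✓; ∠UCJ = 66.20° ✓; |CJ| = 13.20 ✓; ∠(CJ, JL) = 90.00° ✓; |JL| = 13.80 ✓; ∠(JL, LK) = 90.00° ✓; |LK| = 28.70 ✓; ∠LKF = 144.2° ✓; |KF| = 19.10 ✗.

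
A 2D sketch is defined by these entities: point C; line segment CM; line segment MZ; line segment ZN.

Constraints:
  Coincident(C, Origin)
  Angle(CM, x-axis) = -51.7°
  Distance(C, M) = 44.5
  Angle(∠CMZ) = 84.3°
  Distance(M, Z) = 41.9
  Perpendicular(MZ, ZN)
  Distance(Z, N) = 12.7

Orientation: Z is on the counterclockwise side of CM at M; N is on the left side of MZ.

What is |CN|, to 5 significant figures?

49.011

C is at the origin; CM runs at -51.7° with length 44.5, so M = 44.5·(cos -51.7°, sin -51.7°) = (27.580, -34.923). ∠CMZ = 84.3°, so MZ runs at -51.7° + (180° − 84.3°) = 44.000° from the x-axis; with |MZ| = 41.9, Z = M + 41.9·(cos 44.000°, sin 44.000°) = (57.721, -5.8164). MZ is perpendicular to ZN; with |ZN| = 12.7 on the left of MZ, N = Z + 12.7·(-0.69466, 0.71934) = (48.898, 3.3193). Then |CN| = |N − C| = 49.011.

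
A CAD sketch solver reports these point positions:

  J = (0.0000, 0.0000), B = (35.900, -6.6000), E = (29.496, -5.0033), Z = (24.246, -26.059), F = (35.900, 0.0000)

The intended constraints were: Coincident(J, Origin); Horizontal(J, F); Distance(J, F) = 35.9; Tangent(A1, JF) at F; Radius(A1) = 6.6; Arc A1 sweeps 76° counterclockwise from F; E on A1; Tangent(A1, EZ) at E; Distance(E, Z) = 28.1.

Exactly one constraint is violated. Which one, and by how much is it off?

Distance(E, Z) = 28.1 — off by 6.40.

J = (0.00, 0.00) ✓; J.y = 0.00, F.y = 0.00 ✓; |JF| = 35.90 ✓; ∠(BF, FJ) = 90.00° ✓; |BF| = 6.600 ✓; bearing(B→E) − bearing(B→F) = 76.00° ✓; |BE| = 6.600 ✓; ∠(BE, EZ) = 90.00° ✓; |EZ| = 21.70 ✗.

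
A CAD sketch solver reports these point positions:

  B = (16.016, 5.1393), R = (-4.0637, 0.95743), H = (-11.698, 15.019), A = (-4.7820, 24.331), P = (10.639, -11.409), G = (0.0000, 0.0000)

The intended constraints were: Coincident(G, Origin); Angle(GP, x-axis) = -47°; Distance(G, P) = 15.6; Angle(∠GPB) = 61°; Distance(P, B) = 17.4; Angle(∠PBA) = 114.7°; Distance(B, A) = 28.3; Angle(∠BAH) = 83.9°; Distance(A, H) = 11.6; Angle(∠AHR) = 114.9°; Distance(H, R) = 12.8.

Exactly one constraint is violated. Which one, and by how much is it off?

Distance(H, R) = 12.8 — off by 3.20.

G = (0.00, 0.00) ✓; GP at -47.00° ✓; |GP| = 15.60 ✓; ∠GPB = 61.00° ✓; |PB| = 17.40 ✓; ∠PBA = 114.7° ✓; |BA| = 28.30 ✓; ∠BAH = 83.90° ✓; |AH| = 11.60 ✓; ∠AHR = 114.9° ✓; |HR| = 16.00 ✗.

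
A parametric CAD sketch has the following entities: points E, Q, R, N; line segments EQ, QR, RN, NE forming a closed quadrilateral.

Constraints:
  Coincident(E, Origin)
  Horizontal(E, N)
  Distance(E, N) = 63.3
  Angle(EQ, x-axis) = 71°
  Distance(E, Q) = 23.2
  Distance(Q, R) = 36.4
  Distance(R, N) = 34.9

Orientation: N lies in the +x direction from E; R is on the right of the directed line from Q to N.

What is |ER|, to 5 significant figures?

30.090

Checks: |QR| = 36.40 ✓; |RN| = 34.90 ✓.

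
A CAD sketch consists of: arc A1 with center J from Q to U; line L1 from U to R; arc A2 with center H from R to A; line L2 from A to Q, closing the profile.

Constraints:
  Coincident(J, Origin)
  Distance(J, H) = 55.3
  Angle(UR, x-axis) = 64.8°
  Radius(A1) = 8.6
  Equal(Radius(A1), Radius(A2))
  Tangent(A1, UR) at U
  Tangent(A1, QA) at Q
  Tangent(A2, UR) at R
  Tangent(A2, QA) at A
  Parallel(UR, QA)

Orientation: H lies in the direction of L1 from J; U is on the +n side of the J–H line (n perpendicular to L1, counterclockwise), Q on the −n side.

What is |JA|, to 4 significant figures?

55.96

The slot axis is L1's direction at 64.8°, so u = (cos 64.8°, sin 64.8°) = (0.4258, 0.9048) and n = (−sin 64.8°, cos 64.8°) = (-0.9048, 0.4258). J is at the origin and H lies 55.3 along u from J, so H = 55.3·u = (23.55, 50.04). Tangency of A1 to both parallel lines with radius 8.6 puts U and Q at J ± 8.6·n: U = (-7.782, 3.662), Q = (7.782, -3.662). Equal radii place R and A the same way about H: R = H + 8.6·n = (15.76, 53.70), A = H − 8.6·n = (31.33, 46.38). Then |JA| = |A − J| = 55.96.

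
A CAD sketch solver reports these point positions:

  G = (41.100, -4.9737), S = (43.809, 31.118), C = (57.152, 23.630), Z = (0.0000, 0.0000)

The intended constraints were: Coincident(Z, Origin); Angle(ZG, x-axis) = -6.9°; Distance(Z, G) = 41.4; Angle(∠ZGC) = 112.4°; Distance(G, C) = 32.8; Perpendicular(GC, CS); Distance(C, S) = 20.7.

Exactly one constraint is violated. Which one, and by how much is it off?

Distance(C, S) = 20.7 — off by 5.40.

Z = (0.00, 0.00) ✓; ZG at -6.900° ✓; |ZG| = 41.40 ✓; ∠ZGC = 112.4° ✓; |GC| = 32.80 ✓; ∠(GC, CS) = 90.00° ✓; |CS| = 15.30 ✗.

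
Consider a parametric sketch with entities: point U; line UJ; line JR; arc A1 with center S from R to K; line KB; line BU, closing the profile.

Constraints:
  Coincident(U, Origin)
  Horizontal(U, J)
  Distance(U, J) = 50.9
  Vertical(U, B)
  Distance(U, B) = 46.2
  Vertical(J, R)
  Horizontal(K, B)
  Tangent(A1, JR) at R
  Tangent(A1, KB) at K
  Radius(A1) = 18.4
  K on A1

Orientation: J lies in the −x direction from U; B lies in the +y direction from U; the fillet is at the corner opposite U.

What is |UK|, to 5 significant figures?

56.486

The virtual corner opposite U is at (-50.900, 46.200). The tangent condition forces SR to be normal to JR and tangency of A1 to KB means the radius SK is perpendicular to KB, with radius 18.4, so the center S sits 18.4 in from both sides at S = (-32.500, 27.800). That places the tangent points at R = (-50.900, 27.800) on JR and K = (-32.500, 46.200) on KB. Then |UK| = |K − U| = 56.486.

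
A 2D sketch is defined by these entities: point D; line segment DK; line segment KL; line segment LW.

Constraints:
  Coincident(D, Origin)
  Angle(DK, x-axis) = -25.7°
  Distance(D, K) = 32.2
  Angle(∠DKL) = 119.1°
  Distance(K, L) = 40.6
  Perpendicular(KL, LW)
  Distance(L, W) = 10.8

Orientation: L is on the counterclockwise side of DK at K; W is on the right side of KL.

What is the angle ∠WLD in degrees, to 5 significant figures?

116.57°

D is at the origin; DK runs at -25.7° with length 32.2, so K = 32.2·(cos -25.7°, sin -25.7°) = (29.015, -13.964). ∠DKL = 119.1°, so KL runs at -25.7° + (180° − 119.1°) = 35.200° from the x-axis; with |KL| = 40.6, L = K + 40.6·(cos 35.200°, sin 35.200°) = (62.191, 9.4393). KL ⟂ LW; with |LW| = 10.8 on the right of KL, W = L + 10.8·(0.57643, -0.81714) = (68.416, 0.61416). Then cos ∠WLD = LW·LD / (|LW||LD|), giving 116.57°.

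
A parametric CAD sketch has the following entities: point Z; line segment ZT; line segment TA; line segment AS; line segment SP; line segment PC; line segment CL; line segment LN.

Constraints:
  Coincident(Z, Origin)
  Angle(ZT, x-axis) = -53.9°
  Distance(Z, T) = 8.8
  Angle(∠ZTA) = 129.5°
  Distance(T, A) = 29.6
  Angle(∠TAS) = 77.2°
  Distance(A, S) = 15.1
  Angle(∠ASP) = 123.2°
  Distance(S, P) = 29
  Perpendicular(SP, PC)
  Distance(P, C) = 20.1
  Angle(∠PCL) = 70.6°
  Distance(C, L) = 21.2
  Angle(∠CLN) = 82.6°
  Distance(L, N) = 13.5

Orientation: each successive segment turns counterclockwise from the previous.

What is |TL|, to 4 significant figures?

14.41

The perpendicularity gives PC at right angles to SP, so PC runs at -113.8°; with |PC| = 20.1, C = (-2.378, -0.6564). ∠PCL = 70.6° gives CL at -4.400° from the x-axis; with |CL| = 21.2, L = (18.76, -2.283). Then |TL| = |L − T| = 14.41.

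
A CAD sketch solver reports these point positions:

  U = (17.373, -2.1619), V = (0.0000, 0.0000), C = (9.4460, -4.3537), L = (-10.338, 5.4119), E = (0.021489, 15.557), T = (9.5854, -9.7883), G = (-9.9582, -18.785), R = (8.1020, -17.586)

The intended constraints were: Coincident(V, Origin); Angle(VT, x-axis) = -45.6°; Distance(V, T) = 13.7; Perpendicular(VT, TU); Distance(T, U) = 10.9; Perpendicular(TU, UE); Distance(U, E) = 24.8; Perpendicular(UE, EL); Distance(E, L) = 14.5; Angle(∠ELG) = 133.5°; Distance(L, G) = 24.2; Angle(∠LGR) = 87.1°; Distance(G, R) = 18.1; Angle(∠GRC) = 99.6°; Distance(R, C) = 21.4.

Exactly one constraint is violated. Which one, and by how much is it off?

Distance(R, C) = 21.4 — off by 8.10.

V = (0.00, 0.00) ✓; VT at -45.60° ✓; |VT| = 13.70 ✓; ∠(VT, TU) = 90.00° ✓; |TU| = 10.90 ✓; ∠(TU, UE) = 90.00° ✓; |UE| = 24.80 ✓; ∠(UE, EL) = 90.00° ✓; |EL| = 14.50 ✓; ∠ELG = 133.5° ✓; |LG| = 24.20 ✓; ∠LGR = 87.10° ✓; |GR| = 18.10 ✓; ∠GRC = 99.60° ✓; |RC| = 13.30 ✗.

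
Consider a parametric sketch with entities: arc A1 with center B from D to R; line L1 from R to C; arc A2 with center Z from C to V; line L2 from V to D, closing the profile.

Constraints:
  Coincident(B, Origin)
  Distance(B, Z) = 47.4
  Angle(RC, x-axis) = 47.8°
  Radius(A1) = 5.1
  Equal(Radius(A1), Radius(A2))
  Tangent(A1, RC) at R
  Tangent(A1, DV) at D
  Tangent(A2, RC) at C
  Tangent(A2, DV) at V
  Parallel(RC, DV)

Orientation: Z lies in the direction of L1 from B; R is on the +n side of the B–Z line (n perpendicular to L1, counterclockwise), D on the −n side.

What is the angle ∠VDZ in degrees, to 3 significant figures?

6.14°

The slot axis is L1's direction at 47.8°, so u = (cos 47.8°, sin 47.8°) = (0.672, 0.741) and n = (−sin 47.8°, cos 47.8°) = (-0.741, 0.672). B is at the origin and Z lies 47.4 along u from B, so Z = 47.4·u = (31.8, 35.1). Tangency of A1 to both parallel lines with radius 5.1 puts R and D at B ± 5.1·n: R = (-3.78, 3.43), D = (3.78, -3.43). Equal radii place C and V the same way about Z: C = Z + 5.1·n = (28.1, 38.5), V = Z − 5.1·n = (35.6, 31.7). Then cos ∠VDZ = DV·DZ / (|DV||DZ|), giving 6.14°.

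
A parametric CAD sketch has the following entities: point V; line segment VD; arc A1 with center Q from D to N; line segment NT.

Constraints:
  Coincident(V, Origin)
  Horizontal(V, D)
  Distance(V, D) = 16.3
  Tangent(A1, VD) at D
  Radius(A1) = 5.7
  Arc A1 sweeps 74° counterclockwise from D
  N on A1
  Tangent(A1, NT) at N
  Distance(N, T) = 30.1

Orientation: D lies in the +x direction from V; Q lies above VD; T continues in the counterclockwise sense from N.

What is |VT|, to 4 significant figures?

44.70

V is at the origin; VD is horizontal with |VD| = 16.3 and D on the +x side, so D = (16.30, 0.000). Tangency of A1 to VD means the radius QD is perpendicular to VD, so Q = D + (0, 5.7) = (16.30, 5.700). On A1, D sits at bearing -90° from Q; a 74° counterclockwise sweep puts N at bearing -16°, so N = Q + 5.7·(cos -16°, sin -16°) = (21.78, 4.129). Since A1 is tangent to NT there, QN ⟂ NT, so NT runs along (−sin -16°, cos -16°); with |NT| = 30.1, T = (30.08, 33.06). Then |VT| = |T − V| = 44.70.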